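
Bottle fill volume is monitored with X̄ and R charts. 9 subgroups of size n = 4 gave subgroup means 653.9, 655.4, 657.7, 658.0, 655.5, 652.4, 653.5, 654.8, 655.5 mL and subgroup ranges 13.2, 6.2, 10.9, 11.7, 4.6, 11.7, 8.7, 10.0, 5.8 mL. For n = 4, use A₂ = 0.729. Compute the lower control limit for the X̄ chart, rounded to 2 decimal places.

648.48

X̄̄ = (653.9 + 655.4 + 657.7 + 658.0 + 655.5 + 652.4 + 653.5 + 654.8 + 655.5) / 9 = 5896.7000 / 9 = 655.1889
R̄ = (13.2 + 6.2 + 10.9 + 11.7 + 4.6 + 11.7 + 8.7 + 10.0 + 5.8) / 9 = 82.8000 / 9 = 9.2000
LCL = X̄̄ − A₂·R̄ = 655.1889 − 0.729 × 9.2000 = 648.4821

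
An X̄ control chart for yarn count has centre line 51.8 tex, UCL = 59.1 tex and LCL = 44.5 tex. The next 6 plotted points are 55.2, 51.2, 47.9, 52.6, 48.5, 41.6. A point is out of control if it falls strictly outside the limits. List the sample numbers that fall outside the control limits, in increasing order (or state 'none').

Compare each point to [44.5, 59.1]: sample 6 = 41.6 < LCL.

6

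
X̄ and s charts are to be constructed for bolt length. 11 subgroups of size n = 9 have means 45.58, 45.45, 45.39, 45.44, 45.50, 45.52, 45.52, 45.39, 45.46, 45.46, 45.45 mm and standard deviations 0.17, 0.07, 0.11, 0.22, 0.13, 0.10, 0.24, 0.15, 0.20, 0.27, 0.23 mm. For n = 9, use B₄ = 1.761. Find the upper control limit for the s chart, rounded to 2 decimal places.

0.30

s̄ = (0.17 + 0.07 + 0.11 + 0.22 + 0.13 + 0.10 + 0.24 + 0.15 + 0.20 + 0.27 + 0.23) / 11 = 0.1718
UCL_s = B₄·s̄ = 1.761 × 0.1718 = 0.3026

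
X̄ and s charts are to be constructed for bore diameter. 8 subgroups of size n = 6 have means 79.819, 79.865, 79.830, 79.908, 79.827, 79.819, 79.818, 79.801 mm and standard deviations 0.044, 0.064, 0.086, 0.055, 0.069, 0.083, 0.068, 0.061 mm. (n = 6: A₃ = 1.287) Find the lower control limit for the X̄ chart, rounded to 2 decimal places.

X̄̄ = (79.819 + 79.865 + 79.830 + 79.908 + 79.827 + 79.819 + 79.818 + 79.801) / 8 = 79.8359
s̄ = (0.044 + 0.064 + 0.086 + 0.055 + 0.069 + 0.083 + 0.068 + 0.061) / 8 = 0.0663
LCL = X̄̄ − A₃·s̄ = 79.8359 − 1.287 × 0.0663 = 79.7506

79.75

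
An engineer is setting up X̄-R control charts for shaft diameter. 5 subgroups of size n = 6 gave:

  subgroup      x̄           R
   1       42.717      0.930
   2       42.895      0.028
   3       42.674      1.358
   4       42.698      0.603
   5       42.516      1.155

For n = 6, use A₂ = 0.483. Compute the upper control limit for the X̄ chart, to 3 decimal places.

43.094

X̄̄ = (42.717 + 42.895 + 42.674 + 42.698 + 42.516) / 5 = 213.5000 / 5 = 42.7000
R̄ = (0.930 + 0.028 + 1.358 + 0.603 + 1.155) / 5 = 4.0740 / 5 = 0.8148
UCL = X̄̄ + A₂·R̄ = 42.7000 + 0.483 × 0.8148 = 43.0935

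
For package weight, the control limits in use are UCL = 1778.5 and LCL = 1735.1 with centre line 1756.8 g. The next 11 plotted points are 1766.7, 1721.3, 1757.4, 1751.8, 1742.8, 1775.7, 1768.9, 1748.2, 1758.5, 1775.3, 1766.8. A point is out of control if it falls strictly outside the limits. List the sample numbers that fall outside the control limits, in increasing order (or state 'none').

Compare each point to [1735.1, 1778.5]: sample 2 = 1721.3 < LCL.

2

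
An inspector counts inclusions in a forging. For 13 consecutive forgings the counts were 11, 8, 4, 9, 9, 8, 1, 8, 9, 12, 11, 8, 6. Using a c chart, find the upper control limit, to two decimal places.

c̄ = (11 + 8 + 4 + 9 + 9 + 8 + 1 + 8 + 9 + 12 + 11 + 8 + 6) / 13 = 104 / 13 = 8.0000
UCL = c̄ + 3√c̄ = 8.0000 + 3 × √8.0000 = 8.0000 + 3 × 2.8284 = 16.4853

16.49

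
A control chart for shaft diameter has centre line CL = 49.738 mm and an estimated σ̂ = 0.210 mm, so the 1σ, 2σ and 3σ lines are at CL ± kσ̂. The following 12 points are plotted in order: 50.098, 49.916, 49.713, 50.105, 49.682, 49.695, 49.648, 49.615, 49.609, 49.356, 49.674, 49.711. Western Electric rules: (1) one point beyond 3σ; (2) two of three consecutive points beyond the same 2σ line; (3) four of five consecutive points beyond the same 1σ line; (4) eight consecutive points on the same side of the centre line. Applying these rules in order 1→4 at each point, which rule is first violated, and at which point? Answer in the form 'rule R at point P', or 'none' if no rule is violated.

rule 4 at point 12

Zone of each point (C = within 1σ̂, B = 1σ̂–2σ̂, A = 2σ̂–3σ̂, * = beyond 3σ̂; sign = side of CL): 1:+B, 2:+C, 3:-C, 4:+B, 5:-C, 6:-C, 7:-C, 8:-C, 9:-C, 10:-B, 11:-C, 12:-C
Rule 4 (eight consecutive points on the same side of the centre line) is satisfied at point 12.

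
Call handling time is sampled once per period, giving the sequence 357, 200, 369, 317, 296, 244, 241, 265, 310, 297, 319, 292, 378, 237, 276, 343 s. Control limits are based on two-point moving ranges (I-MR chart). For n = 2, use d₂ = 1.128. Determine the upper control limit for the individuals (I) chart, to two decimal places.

X̄ = (357 + 200 + 369 + 317 + 296 + 244 + 241 + 265 + 310 + 297 + 319 + 292 + 378 + 237 + 276 + 343) / 16 = 296.3125
Moving ranges: 157, 169, 52, 21, 52, 3, 24, 45, 13, 22, 27, 86, 141, 39, 67; M̄R̄ = 918.0000 / 15 = 61.2000
UCL = X̄ + 3·M̄R̄/d₂ = 296.3125 + 3 × 61.2000 / 1.128 = 459.0785

459.08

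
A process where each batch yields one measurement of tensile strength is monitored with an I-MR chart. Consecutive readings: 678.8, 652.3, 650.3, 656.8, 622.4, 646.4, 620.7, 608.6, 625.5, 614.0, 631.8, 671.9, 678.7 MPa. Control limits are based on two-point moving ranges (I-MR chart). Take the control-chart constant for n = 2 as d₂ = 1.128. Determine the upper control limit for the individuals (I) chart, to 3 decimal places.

X̄ = (678.8 + 652.3 + 650.3 + 656.8 + 622.4 + 646.4 + 620.7 + 608.6 + 625.5 + 614.0 + 631.8 + 671.9 + 678.7) / 13 = 642.9385
Moving ranges: 26.5, 2.0, 6.5, 34.4, 24.0, 25.7, 12.1, 16.9, 11.5, 17.8, 40.1, 6.8; M̄R̄ = 224.3000 / 12 = 18.6917
UCL = X̄ + 3·M̄R̄/d₂ = 642.9385 + 3 × 18.6917 / 1.128 = 692.6503

692.650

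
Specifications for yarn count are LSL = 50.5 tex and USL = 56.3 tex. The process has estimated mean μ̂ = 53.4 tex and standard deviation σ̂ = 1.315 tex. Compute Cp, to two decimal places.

0.74

Cp = (USL − LSL) / (6σ̂) = (56.3 − 50.5) / (6 × 1.315) = 5.8000 / 7.8900 = 0.7351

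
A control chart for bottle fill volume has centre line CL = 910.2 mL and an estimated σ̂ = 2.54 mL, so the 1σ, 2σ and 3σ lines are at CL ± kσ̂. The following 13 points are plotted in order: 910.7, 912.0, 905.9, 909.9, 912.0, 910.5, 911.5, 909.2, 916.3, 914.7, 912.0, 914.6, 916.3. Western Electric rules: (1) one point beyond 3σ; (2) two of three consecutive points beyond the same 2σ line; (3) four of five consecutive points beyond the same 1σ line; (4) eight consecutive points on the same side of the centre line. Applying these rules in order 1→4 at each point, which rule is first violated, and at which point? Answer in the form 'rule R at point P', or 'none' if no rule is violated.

rule 3 at point 13

Zone of each point (C = within 1σ̂, B = 1σ̂–2σ̂, A = 2σ̂–3σ̂, * = beyond 3σ̂; sign = side of CL): 1:+C, 2:+C, 3:-B, 4:-C, 5:+C, 6:+C, 7:+C, 8:-C, 9:+A, 10:+B, 11:+C, 12:+B, 13:+A
Rule 3 (four of five consecutive points beyond the same 1σ limit) is satisfied at point 13.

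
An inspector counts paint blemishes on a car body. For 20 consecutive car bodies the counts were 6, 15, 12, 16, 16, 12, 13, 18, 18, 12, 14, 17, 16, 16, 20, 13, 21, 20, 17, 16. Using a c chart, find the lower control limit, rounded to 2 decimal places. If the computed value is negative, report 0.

c̄ = (6 + 15 + 12 + 16 + 16 + 12 + 13 + 18 + 18 + 12 + 14 + 17 + 16 + 16 + 20 + 13 + 21 + 20 + 17 + 16) / 20 = 308 / 20 = 15.4000
LCL = c̄ − 3√c̄ = 15.4000 − 3 × 3.9243 = 3.6271

3.63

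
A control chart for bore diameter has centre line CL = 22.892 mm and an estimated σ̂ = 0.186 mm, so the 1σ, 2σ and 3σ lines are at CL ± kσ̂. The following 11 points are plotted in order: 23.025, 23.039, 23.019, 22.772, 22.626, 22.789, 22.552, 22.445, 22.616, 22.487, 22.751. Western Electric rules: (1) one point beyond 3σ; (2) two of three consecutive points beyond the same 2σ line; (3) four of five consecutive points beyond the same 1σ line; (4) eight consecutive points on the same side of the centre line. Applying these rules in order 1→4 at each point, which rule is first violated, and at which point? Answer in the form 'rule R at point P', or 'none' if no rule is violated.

Zone of each point (C = within 1σ̂, B = 1σ̂–2σ̂, A = 2σ̂–3σ̂, * = beyond 3σ̂; sign = side of CL): 1:+C, 2:+C, 3:+C, 4:-C, 5:-B, 6:-C, 7:-B, 8:-A, 9:-B, 10:-A, 11:-C
Rule 3 (four of five consecutive points beyond the same 1σ limit) is satisfied at point 9.

rule 3 at point 9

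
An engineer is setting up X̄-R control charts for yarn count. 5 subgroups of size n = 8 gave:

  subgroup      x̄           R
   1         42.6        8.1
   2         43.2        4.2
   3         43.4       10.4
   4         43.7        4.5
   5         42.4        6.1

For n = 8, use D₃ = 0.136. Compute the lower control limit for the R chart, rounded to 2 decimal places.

0.91

R̄ = (8.1 + 4.2 + 10.4 + 4.5 + 6.1) / 5 = 33.3000 / 5 = 6.6600
LCL_R = D₃·R̄ = 0.136 × 6.6600 = 0.9058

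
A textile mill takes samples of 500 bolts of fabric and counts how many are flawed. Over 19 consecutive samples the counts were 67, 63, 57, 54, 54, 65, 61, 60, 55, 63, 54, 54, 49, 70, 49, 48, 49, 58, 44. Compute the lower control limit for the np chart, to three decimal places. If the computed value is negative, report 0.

35.284

p̄ = Σdᵢ / (k·n) = 1074 / (19 × 500) = 0.11305
LCL = np̄ − 3·√(np̄(1−p̄)) = 56.5263 − 3 × 7.0807 = 35.2843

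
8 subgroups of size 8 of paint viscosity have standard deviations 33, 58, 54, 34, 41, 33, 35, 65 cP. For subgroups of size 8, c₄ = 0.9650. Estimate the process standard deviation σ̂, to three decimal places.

s̄ = (33 + 58 + 54 + 34 + 41 + 33 + 35 + 65) / 8 = 44.1250
σ̂ = s̄ / c₄ = 44.1250 / 0.9650 = 45.7254

45.725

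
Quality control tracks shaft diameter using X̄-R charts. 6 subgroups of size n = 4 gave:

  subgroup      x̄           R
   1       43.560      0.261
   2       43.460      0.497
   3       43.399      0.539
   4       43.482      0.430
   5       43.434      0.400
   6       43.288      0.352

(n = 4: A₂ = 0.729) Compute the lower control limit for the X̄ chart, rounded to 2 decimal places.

X̄̄ = (43.560 + 43.460 + 43.399 + 43.482 + 43.434 + 43.288) / 6 = 260.6230 / 6 = 43.4372
R̄ = (0.261 + 0.497 + 0.539 + 0.430 + 0.400 + 0.352) / 6 = 2.4790 / 6 = 0.4132
LCL = X̄̄ − A₂·R̄ = 43.4372 − 0.729 × 0.4132 = 43.1360

43.14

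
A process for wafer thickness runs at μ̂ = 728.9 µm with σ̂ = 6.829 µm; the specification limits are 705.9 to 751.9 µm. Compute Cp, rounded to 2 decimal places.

1.12

Cp = (USL − LSL) / (6σ̂) = (751.9 − 705.9) / (6 × 6.829) = 46.0000 / 40.9740 = 1.1227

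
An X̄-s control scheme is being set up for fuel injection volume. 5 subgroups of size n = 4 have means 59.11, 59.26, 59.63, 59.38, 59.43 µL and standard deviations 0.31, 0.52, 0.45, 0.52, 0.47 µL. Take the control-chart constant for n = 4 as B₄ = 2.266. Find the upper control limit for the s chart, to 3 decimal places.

1.029

s̄ = (0.31 + 0.52 + 0.45 + 0.52 + 0.47) / 5 = 0.4540
UCL_s = B₄·s̄ = 2.266 × 0.4540 = 1.0288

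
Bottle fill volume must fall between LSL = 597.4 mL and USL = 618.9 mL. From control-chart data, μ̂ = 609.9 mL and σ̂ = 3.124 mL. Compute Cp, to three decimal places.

Cp = (USL − LSL) / (6σ̂) = (618.9 − 597.4) / (6 × 3.124) = 21.5000 / 18.7440 = 1.1470

1.147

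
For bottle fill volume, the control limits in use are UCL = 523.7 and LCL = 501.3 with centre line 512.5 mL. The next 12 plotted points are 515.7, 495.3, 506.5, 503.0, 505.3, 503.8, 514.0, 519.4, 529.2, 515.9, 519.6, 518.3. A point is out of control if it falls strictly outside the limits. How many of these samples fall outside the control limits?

2

Compare each point to [501.3, 523.7]: sample 2 = 495.3 < LCL; sample 9 = 529.2 > UCL.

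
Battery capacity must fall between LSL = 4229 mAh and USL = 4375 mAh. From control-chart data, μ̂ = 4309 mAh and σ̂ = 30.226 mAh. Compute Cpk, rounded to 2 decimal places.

0.73

Cpu = (USL − μ̂) / (3σ̂) = (4375 − 4309) / (3 × 30.226) = 0.7279; Cpl = (μ̂ − LSL) / (3σ̂) = (4309 − 4229) / (3 × 30.226) = 0.8822; Cpk = min(Cpu, Cpl) = 0.7279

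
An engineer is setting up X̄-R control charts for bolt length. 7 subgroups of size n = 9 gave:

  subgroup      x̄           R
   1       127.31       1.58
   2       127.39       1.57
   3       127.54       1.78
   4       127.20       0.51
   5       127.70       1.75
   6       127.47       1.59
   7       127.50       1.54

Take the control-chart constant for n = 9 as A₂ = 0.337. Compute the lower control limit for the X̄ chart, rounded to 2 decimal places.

X̄̄ = (127.31 + 127.39 + 127.54 + 127.20 + 127.70 + 127.47 + 127.50) / 7 = 892.1100 / 7 = 127.4443
R̄ = (1.58 + 1.57 + 1.78 + 0.51 + 1.75 + 1.59 + 1.54) / 7 = 10.3200 / 7 = 1.4743
LCL = X̄̄ − A₂·R̄ = 127.4443 − 0.337 × 1.4743 = 126.9475

126.95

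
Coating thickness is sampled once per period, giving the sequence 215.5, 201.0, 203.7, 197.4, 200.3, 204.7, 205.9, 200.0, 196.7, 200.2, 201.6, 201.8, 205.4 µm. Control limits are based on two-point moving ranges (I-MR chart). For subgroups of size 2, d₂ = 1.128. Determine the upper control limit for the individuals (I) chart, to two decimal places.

213.69

X̄ = (215.5 + 201.0 + 203.7 + 197.4 + 200.3 + 204.7 + 205.9 + 200.0 + 196.7 + 200.2 + 201.6 + 201.8 + 205.4) / 13 = 202.6308
Moving ranges: 14.5, 2.7, 6.3, 2.9, 4.4, 1.2, 5.9, 3.3, 3.5, 1.4, 0.2, 3.6; M̄R̄ = 49.9000 / 12 = 4.1583
UCL = X̄ + 3·M̄R̄/d₂ = 202.6308 + 3 × 4.1583 / 1.128 = 213.6902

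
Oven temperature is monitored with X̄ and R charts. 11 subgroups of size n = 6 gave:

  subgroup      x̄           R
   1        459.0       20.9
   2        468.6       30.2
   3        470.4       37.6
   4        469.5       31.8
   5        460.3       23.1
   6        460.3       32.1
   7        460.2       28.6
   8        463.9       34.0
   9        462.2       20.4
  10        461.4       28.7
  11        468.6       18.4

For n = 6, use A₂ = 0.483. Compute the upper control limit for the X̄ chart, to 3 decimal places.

477.464

X̄̄ = (459.0 + 468.6 + 470.4 + 469.5 + 460.3 + 460.3 + 460.2 + 463.9 + 462.2 + 461.4 + 468.6) / 11 = 5104.4000 / 11 = 464.0364
R̄ = (20.9 + 30.2 + 37.6 + 31.8 + 23.1 + 32.1 + 28.6 + 34.0 + 20.4 + 28.7 + 18.4) / 11 = 305.8000 / 11 = 27.8000
UCL = X̄̄ + A₂·R̄ = 464.0364 + 0.483 × 27.8000 = 477.4638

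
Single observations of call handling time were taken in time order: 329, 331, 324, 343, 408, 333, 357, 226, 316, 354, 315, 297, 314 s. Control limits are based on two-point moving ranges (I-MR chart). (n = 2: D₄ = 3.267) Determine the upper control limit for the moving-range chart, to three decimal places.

142.931

Moving ranges: 2, 7, 19, 65, 75, 24, 131, 90, 38, 39, 18, 17; M̄R̄ = 525.0000 / 12 = 43.7500
UCL_MR = D₄·M̄R̄ = 3.267 × 43.7500 = 142.9313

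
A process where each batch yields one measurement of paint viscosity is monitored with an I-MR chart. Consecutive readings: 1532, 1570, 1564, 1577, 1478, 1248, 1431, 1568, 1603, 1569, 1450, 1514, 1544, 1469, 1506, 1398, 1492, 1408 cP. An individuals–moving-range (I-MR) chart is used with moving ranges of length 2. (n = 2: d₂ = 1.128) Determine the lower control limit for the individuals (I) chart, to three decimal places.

X̄ = (1532 + 1570 + 1564 + 1577 + 1478 + 1248 + 1431 + 1568 + 1603 + 1569 + 1450 + 1514 + 1544 + 1469 + 1506 + 1398 + 1492 + 1408) / 18 = 1495.6111
Moving ranges: 38, 6, 13, 99, 230, 183, 137, 35, 34, 119, 64, 30, 75, 37, 108, 94, 84; M̄R̄ = 1386.0000 / 17 = 81.5294
LCL = X̄ − 3·M̄R̄/d₂ = 1495.6111 − 3 × 81.5294 / 1.128 = 1278.7776

1278.778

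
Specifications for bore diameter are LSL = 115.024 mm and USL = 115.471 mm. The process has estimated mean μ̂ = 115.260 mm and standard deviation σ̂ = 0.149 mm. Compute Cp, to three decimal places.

Cp = (USL − LSL) / (6σ̂) = (115.471 − 115.024) / (6 × 0.149) = 0.4470 / 0.8940 = 0.5000

0.500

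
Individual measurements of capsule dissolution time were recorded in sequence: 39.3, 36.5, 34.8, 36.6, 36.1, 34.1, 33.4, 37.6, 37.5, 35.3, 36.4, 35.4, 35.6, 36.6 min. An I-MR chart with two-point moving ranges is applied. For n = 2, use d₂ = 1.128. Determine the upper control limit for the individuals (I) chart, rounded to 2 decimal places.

X̄ = (39.3 + 36.5 + 34.8 + 36.6 + 36.1 + 34.1 + 33.4 + 37.6 + 37.5 + 35.3 + 36.4 + 35.4 + 35.6 + 36.6) / 14 = 36.0857
Moving ranges: 2.8, 1.7, 1.8, 0.5, 2.0, 0.7, 4.2, 0.1, 2.2, 1.1, 1.0, 0.2, 1.0; M̄R̄ = 19.3000 / 13 = 1.4846
UCL = X̄ + 3·M̄R̄/d₂ = 36.0857 + 3 × 1.4846 / 1.128 = 40.0342

40.03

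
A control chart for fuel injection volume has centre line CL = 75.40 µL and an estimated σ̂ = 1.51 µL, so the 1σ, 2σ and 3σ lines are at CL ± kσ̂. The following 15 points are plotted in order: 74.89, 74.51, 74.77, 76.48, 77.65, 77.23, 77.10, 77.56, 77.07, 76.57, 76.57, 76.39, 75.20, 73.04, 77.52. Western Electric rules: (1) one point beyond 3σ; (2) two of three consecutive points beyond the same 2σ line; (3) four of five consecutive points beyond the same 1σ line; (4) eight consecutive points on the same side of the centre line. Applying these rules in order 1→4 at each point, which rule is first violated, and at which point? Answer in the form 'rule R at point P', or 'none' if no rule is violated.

Zone of each point (C = within 1σ̂, B = 1σ̂–2σ̂, A = 2σ̂–3σ̂, * = beyond 3σ̂; sign = side of CL): 1:-C, 2:-C, 3:-C, 4:+C, 5:+B, 6:+B, 7:+B, 8:+B, 9:+B, 10:+C, 11:+C, 12:+C, 13:-C, 14:-B, 15:+B
Rule 3 (four of five consecutive points beyond the same 1σ limit) is satisfied at point 8.

rule 3 at point 8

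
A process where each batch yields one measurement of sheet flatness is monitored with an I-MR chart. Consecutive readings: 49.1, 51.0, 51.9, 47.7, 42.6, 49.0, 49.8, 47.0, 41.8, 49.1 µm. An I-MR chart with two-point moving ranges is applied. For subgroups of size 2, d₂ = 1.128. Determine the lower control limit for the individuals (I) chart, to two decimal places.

X̄ = (49.1 + 51.0 + 51.9 + 47.7 + 42.6 + 49.0 + 49.8 + 47.0 + 41.8 + 49.1) / 10 = 47.9000
Moving ranges: 1.9, 0.9, 4.2, 5.1, 6.4, 0.8, 2.8, 5.2, 7.3; M̄R̄ = 34.6000 / 9 = 3.8444
LCL = X̄ − 3·M̄R̄/d₂ = 47.9000 − 3 × 3.8444 / 1.128 = 37.6754

37.68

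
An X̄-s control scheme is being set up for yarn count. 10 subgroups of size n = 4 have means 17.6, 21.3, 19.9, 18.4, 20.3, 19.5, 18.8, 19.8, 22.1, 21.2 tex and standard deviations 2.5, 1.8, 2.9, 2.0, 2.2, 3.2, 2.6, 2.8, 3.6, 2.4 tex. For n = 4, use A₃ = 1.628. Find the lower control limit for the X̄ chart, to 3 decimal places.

X̄̄ = (17.6 + 21.3 + 19.9 + 18.4 + 20.3 + 19.5 + 18.8 + 19.8 + 22.1 + 21.2) / 10 = 19.8900
s̄ = (2.5 + 1.8 + 2.9 + 2.0 + 2.2 + 3.2 + 2.6 + 2.8 + 3.6 + 2.4) / 10 = 2.6000
LCL = X̄̄ − A₃·s̄ = 19.8900 − 1.628 × 2.6000 = 15.6572

15.657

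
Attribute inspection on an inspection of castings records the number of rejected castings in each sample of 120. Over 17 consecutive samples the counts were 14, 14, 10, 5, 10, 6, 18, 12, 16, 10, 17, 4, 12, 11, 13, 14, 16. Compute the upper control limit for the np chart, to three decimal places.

p̄ = Σdᵢ / (k·n) = 202 / (17 × 120) = 0.09902
UCL = np̄ + 3·√(np̄(1−p̄)) = 11.8824 + 3 × √(11.8824×0.90098) = 11.8824 + 3 × 3.2720 = 21.6983

21.698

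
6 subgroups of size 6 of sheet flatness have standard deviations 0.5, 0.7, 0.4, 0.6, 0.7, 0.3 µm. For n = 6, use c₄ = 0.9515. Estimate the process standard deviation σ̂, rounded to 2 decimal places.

0.56

s̄ = (0.5 + 0.7 + 0.4 + 0.6 + 0.7 + 0.3) / 6 = 0.5333
σ̂ = s̄ / c₄ = 0.5333 / 0.9515 = 0.5605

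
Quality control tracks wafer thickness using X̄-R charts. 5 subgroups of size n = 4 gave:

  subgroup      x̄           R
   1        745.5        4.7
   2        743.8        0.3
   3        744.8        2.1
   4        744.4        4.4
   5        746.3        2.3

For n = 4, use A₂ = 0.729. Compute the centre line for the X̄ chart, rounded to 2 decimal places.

744.96

X̄̄ = (745.5 + 743.8 + 744.8 + 744.4 + 746.3) / 5 = 3724.8000 / 5 = 744.9600
CL = X̄̄ = 744.9600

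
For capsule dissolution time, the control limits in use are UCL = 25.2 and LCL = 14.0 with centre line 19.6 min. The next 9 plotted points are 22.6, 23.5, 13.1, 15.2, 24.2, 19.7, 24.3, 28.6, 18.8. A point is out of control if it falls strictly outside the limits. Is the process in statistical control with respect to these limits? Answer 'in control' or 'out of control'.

out of control

Compare each point to [14.0, 25.2]: sample 3 = 13.1 < LCL; sample 8 = 28.6 > UCL.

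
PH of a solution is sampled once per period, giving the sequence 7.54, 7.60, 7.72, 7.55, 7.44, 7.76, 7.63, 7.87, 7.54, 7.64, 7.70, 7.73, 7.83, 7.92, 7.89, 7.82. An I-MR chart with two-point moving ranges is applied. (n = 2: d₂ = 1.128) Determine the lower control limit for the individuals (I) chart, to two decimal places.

X̄ = (7.54 + 7.60 + 7.72 + 7.55 + 7.44 + 7.76 + 7.63 + 7.87 + 7.54 + 7.64 + 7.70 + 7.73 + 7.83 + 7.92 + 7.89 + 7.82) / 16 = 7.6988
Moving ranges: 0.06, 0.12, 0.17, 0.11, 0.32, 0.13, 0.24, 0.33, 0.10, 0.06, 0.03, 0.10, 0.09, 0.03, 0.07; M̄R̄ = 1.9600 / 15 = 0.1307
LCL = X̄ − 3·M̄R̄/d₂ = 7.6988 − 3 × 0.1307 / 1.128 = 7.3512

7.35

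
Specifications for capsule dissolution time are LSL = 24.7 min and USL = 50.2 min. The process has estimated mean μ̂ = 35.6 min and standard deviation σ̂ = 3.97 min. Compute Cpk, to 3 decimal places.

Cpu = (USL − μ̂) / (3σ̂) = (50.2 − 35.6) / (3 × 3.97) = 1.2259; Cpl = (μ̂ − LSL) / (3σ̂) = (35.6 − 24.7) / (3 × 3.97) = 0.9152; Cpk = min(Cpu, Cpl) = 0.9152

0.915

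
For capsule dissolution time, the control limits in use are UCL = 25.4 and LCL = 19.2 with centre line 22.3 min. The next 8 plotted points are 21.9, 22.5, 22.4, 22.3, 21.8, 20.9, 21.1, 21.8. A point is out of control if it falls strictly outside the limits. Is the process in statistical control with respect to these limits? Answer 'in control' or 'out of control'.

All 8 points lie within [19.2, 25.4].

in control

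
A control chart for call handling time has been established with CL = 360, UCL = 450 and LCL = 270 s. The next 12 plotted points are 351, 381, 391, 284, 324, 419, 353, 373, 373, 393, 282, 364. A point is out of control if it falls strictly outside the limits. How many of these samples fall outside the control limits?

0

All 12 points lie within [270, 450].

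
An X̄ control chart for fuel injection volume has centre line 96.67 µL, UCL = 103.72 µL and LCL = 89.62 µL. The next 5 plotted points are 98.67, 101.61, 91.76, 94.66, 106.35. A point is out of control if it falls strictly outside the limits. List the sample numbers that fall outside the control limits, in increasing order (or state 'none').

5

Compare each point to [89.62, 103.72]: sample 5 = 106.35 > UCL.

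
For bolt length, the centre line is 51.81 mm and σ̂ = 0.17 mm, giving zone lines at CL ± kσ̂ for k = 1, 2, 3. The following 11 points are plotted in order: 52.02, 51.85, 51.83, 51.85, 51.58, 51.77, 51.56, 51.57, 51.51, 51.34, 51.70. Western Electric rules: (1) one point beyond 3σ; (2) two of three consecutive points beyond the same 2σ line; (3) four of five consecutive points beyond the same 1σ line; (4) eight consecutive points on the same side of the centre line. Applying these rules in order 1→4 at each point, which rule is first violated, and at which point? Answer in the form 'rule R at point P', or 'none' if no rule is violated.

Zone of each point (C = within 1σ̂, B = 1σ̂–2σ̂, A = 2σ̂–3σ̂, * = beyond 3σ̂; sign = side of CL): 1:+B, 2:+C, 3:+C, 4:+C, 5:-B, 6:-C, 7:-B, 8:-B, 9:-B, 10:-A, 11:-C
Rule 3 (four of five consecutive points beyond the same 1σ limit) is satisfied at point 9.

rule 3 at point 9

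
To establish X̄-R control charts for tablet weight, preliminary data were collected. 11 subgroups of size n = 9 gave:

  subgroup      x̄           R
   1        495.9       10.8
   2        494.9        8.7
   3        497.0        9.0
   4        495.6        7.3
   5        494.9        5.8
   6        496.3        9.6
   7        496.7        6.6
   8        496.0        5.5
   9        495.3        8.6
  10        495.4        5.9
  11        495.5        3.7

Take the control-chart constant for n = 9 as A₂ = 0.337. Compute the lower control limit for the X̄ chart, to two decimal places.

X̄̄ = (495.9 + 494.9 + 497.0 + 495.6 + 494.9 + 496.3 + 496.7 + 496.0 + 495.3 + 495.4 + 495.5) / 11 = 5453.5000 / 11 = 495.7727
R̄ = (10.8 + 8.7 + 9.0 + 7.3 + 5.8 + 9.6 + 6.6 + 5.5 + 8.6 + 5.9 + 3.7) / 11 = 81.5000 / 11 = 7.4091
LCL = X̄̄ − A₂·R̄ = 495.7727 − 0.337 × 7.4091 = 493.2759

493.28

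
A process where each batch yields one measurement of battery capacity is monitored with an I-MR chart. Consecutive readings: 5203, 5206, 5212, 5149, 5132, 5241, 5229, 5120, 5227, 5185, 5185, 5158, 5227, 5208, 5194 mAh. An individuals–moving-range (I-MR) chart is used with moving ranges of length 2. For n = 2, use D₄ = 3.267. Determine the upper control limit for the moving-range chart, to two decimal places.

139.31

Moving ranges: 3, 6, 63, 17, 109, 12, 109, 107, 42, 0, 27, 69, 19, 14; M̄R̄ = 597.0000 / 14 = 42.6429
UCL_MR = D₄·M̄R̄ = 3.267 × 42.6429 = 139.3142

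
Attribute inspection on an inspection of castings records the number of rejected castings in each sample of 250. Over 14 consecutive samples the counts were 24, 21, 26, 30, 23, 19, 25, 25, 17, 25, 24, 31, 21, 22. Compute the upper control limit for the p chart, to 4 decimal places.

p̄ = Σdᵢ / (k·n) = 333 / (14 × 250) = 0.09514
UCL = p̄ + 3·√(p̄(1−p̄)/n) = 0.09514 + 3 × √(0.09514×0.90486/250) = 0.09514 + 3 × 0.01856 = 0.15081

0.1508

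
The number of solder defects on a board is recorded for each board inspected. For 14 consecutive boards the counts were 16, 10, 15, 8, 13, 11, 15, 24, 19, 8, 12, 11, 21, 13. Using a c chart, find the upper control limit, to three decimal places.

25.225

c̄ = (16 + 10 + 15 + 8 + 13 + 11 + 15 + 24 + 19 + 8 + 12 + 11 + 21 + 13) / 14 = 196 / 14 = 14.0000
UCL = c̄ + 3√c̄ = 14.0000 + 3 × √14.0000 = 14.0000 + 3 × 3.7417 = 25.2250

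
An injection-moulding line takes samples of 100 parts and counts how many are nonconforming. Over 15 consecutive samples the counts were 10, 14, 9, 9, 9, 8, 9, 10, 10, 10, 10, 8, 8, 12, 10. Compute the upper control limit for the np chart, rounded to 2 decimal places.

18.63

p̄ = Σdᵢ / (k·n) = 146 / (15 × 100) = 0.09733
UCL = np̄ + 3·√(np̄(1−p̄)) = 9.7333 + 3 × √(9.7333×0.90267) = 9.7333 + 3 × 2.9641 = 18.6257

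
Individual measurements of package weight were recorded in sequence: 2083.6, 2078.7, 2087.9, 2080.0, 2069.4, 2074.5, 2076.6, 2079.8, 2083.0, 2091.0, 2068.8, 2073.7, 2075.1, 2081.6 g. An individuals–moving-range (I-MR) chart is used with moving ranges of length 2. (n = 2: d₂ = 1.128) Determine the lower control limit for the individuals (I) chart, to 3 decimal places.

2060.587

X̄ = (2083.6 + 2078.7 + 2087.9 + 2080.0 + 2069.4 + 2074.5 + 2076.6 + 2079.8 + 2083.0 + 2091.0 + 2068.8 + 2073.7 + 2075.1 + 2081.6) / 14 = 2078.8357
Moving ranges: 4.9, 9.2, 7.9, 10.6, 5.1, 2.1, 3.2, 3.2, 8.0, 22.2, 4.9, 1.4, 6.5; M̄R̄ = 89.2000 / 13 = 6.8615
LCL = X̄ − 3·M̄R̄/d₂ = 2078.8357 − 3 × 6.8615 / 1.128 = 2060.5869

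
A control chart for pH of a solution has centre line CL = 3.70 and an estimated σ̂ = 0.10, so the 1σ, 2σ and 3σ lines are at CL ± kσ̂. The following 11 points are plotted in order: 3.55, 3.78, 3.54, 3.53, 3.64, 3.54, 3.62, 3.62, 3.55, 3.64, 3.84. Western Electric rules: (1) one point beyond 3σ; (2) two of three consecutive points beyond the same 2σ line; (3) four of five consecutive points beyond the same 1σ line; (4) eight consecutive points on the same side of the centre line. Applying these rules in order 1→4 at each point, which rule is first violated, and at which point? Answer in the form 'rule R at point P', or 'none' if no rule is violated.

rule 4 at point 10

Zone of each point (C = within 1σ̂, B = 1σ̂–2σ̂, A = 2σ̂–3σ̂, * = beyond 3σ̂; sign = side of CL): 1:-B, 2:+C, 3:-B, 4:-B, 5:-C, 6:-B, 7:-C, 8:-C, 9:-B, 10:-C, 11:+B
Rule 4 (eight consecutive points on the same side of the centre line) is satisfied at point 10.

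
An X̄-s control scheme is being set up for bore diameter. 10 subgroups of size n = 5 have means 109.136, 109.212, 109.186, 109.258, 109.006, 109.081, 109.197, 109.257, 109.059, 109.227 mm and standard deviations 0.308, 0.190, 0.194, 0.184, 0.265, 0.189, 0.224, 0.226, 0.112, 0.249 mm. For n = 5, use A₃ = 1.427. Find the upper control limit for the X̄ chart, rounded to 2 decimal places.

X̄̄ = (109.136 + 109.212 + 109.186 + 109.258 + 109.006 + 109.081 + 109.197 + 109.257 + 109.059 + 109.227) / 10 = 109.1619
s̄ = (0.308 + 0.190 + 0.194 + 0.184 + 0.265 + 0.189 + 0.224 + 0.226 + 0.112 + 0.249) / 10 = 0.2141
UCL = X̄̄ + A₃·s̄ = 109.1619 + 1.427 × 0.2141 = 109.4674

109.47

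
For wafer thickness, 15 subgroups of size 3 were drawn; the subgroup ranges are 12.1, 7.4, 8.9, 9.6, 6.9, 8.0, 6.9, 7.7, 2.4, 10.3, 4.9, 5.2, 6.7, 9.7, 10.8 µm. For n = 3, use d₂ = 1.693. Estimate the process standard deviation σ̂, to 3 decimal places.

R̄ = (12.1 + 7.4 + 8.9 + 9.6 + 6.9 + 8.0 + 6.9 + 7.7 + 2.4 + 10.3 + 4.9 + 5.2 + 6.7 + 9.7 + 10.8) / 15 = 7.8333
σ̂ = R̄ / d₂ = 7.8333 / 1.693 = 4.6269

4.627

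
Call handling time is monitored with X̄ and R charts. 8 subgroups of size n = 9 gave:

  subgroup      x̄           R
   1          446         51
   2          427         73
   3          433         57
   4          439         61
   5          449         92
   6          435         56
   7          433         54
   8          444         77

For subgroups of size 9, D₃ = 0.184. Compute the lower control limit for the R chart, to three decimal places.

R̄ = (51 + 73 + 57 + 61 + 92 + 56 + 54 + 77) / 8 = 521.0000 / 8 = 65.1250
LCL_R = D₃·R̄ = 0.184 × 65.1250 = 11.9830

11.983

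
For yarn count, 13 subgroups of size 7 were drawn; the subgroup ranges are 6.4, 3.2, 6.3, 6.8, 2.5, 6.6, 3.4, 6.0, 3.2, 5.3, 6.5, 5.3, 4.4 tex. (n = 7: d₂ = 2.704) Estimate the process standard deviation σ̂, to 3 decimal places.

R̄ = (6.4 + 3.2 + 6.3 + 6.8 + 2.5 + 6.6 + 3.4 + 6.0 + 3.2 + 5.3 + 6.5 + 5.3 + 4.4) / 13 = 5.0692
σ̂ = R̄ / d₂ = 5.0692 / 2.704 = 1.8747

1.875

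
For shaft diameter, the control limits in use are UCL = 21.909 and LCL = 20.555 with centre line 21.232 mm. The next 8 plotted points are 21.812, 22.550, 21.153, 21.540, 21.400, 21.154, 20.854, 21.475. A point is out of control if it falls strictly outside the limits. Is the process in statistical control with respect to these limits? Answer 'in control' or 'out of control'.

out of control

Compare each point to [20.555, 21.909]: sample 2 = 22.550 > UCL.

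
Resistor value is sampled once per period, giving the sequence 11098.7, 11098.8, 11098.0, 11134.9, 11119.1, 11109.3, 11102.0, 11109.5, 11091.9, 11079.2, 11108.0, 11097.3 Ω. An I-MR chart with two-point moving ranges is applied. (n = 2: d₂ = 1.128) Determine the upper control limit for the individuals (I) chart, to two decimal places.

11139.68

X̄ = (11098.7 + 11098.8 + 11098.0 + 11134.9 + 11119.1 + 11109.3 + 11102.0 + 11109.5 + 11091.9 + 11079.2 + 11108.0 + 11097.3) / 12 = 11103.8917
Moving ranges: 0.1, 0.8, 36.9, 15.8, 9.8, 7.3, 7.5, 17.6, 12.7, 28.8, 10.7; M̄R̄ = 148.0000 / 11 = 13.4545
UCL = X̄ + 3·M̄R̄/d₂ = 11103.8917 + 3 × 13.4545 / 1.128 = 11139.6750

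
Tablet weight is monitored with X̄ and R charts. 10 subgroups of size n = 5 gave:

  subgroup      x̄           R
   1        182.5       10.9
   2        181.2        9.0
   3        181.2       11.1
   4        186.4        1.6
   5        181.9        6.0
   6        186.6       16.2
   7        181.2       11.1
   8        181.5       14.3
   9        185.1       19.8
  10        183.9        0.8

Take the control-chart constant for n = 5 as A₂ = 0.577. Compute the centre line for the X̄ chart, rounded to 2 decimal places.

183.15

X̄̄ = (182.5 + 181.2 + 181.2 + 186.4 + 181.9 + 186.6 + 181.2 + 181.5 + 185.1 + 183.9) / 10 = 1831.5000 / 10 = 183.1500
CL = X̄̄ = 183.1500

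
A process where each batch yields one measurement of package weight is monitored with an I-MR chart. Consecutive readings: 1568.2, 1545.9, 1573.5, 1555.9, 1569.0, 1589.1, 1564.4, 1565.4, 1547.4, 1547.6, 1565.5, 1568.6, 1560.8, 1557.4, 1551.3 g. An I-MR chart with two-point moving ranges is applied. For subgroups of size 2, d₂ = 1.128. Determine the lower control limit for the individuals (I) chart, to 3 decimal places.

X̄ = (1568.2 + 1545.9 + 1573.5 + 1555.9 + 1569.0 + 1589.1 + 1564.4 + 1565.4 + 1547.4 + 1547.6 + 1565.5 + 1568.6 + 1560.8 + 1557.4 + 1551.3) / 15 = 1562.0000
Moving ranges: 22.3, 27.6, 17.6, 13.1, 20.1, 24.7, 1.0, 18.0, 0.2, 17.9, 3.1, 7.8, 3.4, 6.1; M̄R̄ = 182.9000 / 14 = 13.0643
LCL = X̄ − 3·M̄R̄/d₂ = 1562.0000 − 3 × 13.0643 / 1.128 = 1527.2546

1527.255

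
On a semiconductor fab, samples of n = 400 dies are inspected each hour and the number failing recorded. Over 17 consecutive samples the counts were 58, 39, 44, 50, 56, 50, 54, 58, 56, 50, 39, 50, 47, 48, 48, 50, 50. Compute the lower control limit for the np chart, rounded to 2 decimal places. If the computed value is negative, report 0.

30.01

p̄ = Σdᵢ / (k·n) = 847 / (17 × 400) = 0.12456
LCL = np̄ − 3·√(np̄(1−p̄)) = 49.8235 − 3 × 6.6044 = 30.0104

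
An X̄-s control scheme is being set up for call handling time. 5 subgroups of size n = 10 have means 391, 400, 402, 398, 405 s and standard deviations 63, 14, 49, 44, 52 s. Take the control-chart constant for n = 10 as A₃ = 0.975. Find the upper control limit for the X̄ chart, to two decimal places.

442.49

X̄̄ = (391 + 400 + 402 + 398 + 405) / 5 = 399.2000
s̄ = (63 + 14 + 49 + 44 + 52) / 5 = 44.4000
UCL = X̄̄ + A₃·s̄ = 399.2000 + 0.975 × 44.4000 = 442.4900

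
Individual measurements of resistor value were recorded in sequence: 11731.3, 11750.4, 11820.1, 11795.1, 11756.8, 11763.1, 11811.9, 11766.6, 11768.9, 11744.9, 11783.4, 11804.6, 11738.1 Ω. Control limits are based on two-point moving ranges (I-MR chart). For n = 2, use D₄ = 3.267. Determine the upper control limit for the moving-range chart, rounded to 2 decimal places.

110.26

Moving ranges: 19.1, 69.7, 25.0, 38.3, 6.3, 48.8, 45.3, 2.3, 24.0, 38.5, 21.2, 66.5; M̄R̄ = 405.0000 / 12 = 33.7500
UCL_MR = D₄·M̄R̄ = 3.267 × 33.7500 = 110.2612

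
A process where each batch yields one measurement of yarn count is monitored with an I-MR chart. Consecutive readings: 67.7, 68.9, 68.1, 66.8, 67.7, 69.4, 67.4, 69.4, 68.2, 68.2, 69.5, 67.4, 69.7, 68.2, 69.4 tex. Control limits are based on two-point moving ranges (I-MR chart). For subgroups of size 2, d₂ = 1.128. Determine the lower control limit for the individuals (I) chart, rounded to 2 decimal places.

64.70

X̄ = (67.7 + 68.9 + 68.1 + 66.8 + 67.7 + 69.4 + 67.4 + 69.4 + 68.2 + 68.2 + 69.5 + 67.4 + 69.7 + 68.2 + 69.4) / 15 = 68.4000
Moving ranges: 1.2, 0.8, 1.3, 0.9, 1.7, 2.0, 2.0, 1.2, 0.0, 1.3, 2.1, 2.3, 1.5, 1.2; M̄R̄ = 19.5000 / 14 = 1.3929
LCL = X̄ − 3·M̄R̄/d₂ = 68.4000 − 3 × 1.3929 / 1.128 = 64.6956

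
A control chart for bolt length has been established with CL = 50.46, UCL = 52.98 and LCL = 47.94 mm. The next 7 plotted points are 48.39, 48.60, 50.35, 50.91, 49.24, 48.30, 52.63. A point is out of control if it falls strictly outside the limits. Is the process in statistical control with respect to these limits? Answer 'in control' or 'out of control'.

All 7 points lie within [47.94, 52.98].

in control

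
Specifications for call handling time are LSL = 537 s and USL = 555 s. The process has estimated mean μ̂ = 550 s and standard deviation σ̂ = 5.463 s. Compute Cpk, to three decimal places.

Cpu = (USL − μ̂) / (3σ̂) = (555 − 550) / (3 × 5.463) = 0.3051; Cpl = (μ̂ − LSL) / (3σ̂) = (550 − 537) / (3 × 5.463) = 0.7932; Cpk = min(Cpu, Cpl) = 0.3051

0.305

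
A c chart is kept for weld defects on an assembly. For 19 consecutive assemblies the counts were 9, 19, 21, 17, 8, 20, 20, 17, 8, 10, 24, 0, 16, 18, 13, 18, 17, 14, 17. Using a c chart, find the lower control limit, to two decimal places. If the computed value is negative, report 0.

c̄ = (9 + 19 + 21 + 17 + 8 + 20 + 20 + 17 + 8 + 10 + 24 + 0 + 16 + 18 + 13 + 18 + 17 + 14 + 17) / 19 = 286 / 19 = 15.0526
LCL = c̄ − 3√c̄ = 15.0526 − 3 × 3.8798 = 3.4133

3.41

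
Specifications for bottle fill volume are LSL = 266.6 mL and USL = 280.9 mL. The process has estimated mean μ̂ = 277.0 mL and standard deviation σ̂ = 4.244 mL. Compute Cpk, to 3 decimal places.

0.306

Cpu = (USL − μ̂) / (3σ̂) = (280.9 − 277.0) / (3 × 4.244) = 0.3063; Cpl = (μ̂ − LSL) / (3σ̂) = (277.0 − 266.6) / (3 × 4.244) = 0.8168; Cpk = min(Cpu, Cpl) = 0.3063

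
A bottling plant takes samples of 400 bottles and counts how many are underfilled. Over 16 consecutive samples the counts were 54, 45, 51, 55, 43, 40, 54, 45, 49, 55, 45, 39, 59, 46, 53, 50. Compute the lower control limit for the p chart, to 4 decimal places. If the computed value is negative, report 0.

0.0732

p̄ = Σdᵢ / (k·n) = 783 / (16 × 400) = 0.12234
LCL = p̄ − 3·√(p̄(1−p̄)/n) = 0.12234 − 3 × 0.01638 = 0.07319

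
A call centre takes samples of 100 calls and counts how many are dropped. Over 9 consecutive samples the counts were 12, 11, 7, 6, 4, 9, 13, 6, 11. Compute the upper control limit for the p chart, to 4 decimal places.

p̄ = Σdᵢ / (k·n) = 79 / (9 × 100) = 0.08778
UCL = p̄ + 3·√(p̄(1−p̄)/n) = 0.08778 + 3 × √(0.08778×0.91222/100) = 0.08778 + 3 × 0.02830 = 0.17267

0.1727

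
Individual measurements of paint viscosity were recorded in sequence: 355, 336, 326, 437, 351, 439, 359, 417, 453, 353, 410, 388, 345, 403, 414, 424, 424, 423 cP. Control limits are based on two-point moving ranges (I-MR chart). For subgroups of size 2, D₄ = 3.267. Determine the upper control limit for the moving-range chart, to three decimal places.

Moving ranges: 19, 10, 111, 86, 88, 80, 58, 36, 100, 57, 22, 43, 58, 11, 10, 0, 1; M̄R̄ = 790.0000 / 17 = 46.4706
UCL_MR = D₄·M̄R̄ = 3.267 × 46.4706 = 151.8194

151.819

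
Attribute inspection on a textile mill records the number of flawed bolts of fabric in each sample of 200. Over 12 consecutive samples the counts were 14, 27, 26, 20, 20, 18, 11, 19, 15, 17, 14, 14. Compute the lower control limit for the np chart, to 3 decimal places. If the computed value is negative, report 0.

5.800

p̄ = Σdᵢ / (k·n) = 215 / (12 × 200) = 0.08958
LCL = np̄ − 3·√(np̄(1−p̄)) = 17.9167 − 3 × 4.0388 = 5.8004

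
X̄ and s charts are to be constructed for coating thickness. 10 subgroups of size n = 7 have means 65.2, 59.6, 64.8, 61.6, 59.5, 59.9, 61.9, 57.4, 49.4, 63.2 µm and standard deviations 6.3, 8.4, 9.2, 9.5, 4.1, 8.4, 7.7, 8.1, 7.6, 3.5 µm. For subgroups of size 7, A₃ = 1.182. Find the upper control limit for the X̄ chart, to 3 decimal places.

68.855

X̄̄ = (65.2 + 59.6 + 64.8 + 61.6 + 59.5 + 59.9 + 61.9 + 57.4 + 49.4 + 63.2) / 10 = 60.2500
s̄ = (6.3 + 8.4 + 9.2 + 9.5 + 4.1 + 8.4 + 7.7 + 8.1 + 7.6 + 3.5) / 10 = 7.2800
UCL = X̄̄ + A₃·s̄ = 60.2500 + 1.182 × 7.2800 = 68.8550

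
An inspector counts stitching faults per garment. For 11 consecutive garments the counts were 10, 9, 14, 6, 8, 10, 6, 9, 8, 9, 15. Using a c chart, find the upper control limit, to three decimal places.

c̄ = (10 + 9 + 14 + 6 + 8 + 10 + 6 + 9 + 8 + 9 + 15) / 11 = 104 / 11 = 9.4545
UCL = c̄ + 3√c̄ = 9.4545 + 3 × √9.4545 = 9.4545 + 3 × 3.0748 = 18.6790

18.679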